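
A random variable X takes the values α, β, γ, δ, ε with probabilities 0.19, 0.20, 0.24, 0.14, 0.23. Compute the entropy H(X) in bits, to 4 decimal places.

H = −Σ pᵢ log₂ pᵢ.
−0.19·log₂(0.19) = 0.4552
−0.20·log₂(0.20) = 0.4644
−0.24·log₂(0.24) = 0.4941
−0.14·log₂(0.14) = 0.3971
−0.23·log₂(0.23) = 0.4877
Sum ≈ 2.2985 → 2.2985 bits.

2.2985 bits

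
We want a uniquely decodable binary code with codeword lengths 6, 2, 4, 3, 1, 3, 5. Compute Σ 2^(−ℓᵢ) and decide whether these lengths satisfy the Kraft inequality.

1.109375; no

With common denominator 2^6 = 64: Σ 2^(−ℓᵢ) = 1/64 + 16/64 + 4/64 + 8/64 + 32/64 + 8/64 + 2/64 = 71/64 = 1.109375.
Kraft's inequality requires Σ ≤ 1; here Σ = 1.109375 > 1, so no such prefix code exists.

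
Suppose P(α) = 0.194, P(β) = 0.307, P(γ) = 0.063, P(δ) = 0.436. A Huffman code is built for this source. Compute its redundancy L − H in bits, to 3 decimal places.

Entropy H = −Σ p log₂ p ≈ 1.7554 bits.
Huffman merges: 63/1000+97/500→257/1000; 257/1000+307/1000→141/250; 109/250+141/250→1. L = 1821/1000 ≈ 1.8210.
L − H = 1.8210 − 1.7554 = 0.066 bits.

0.066 bits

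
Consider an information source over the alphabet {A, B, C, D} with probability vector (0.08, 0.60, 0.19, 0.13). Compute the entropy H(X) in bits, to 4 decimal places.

H = −Σ pᵢ log₂ pᵢ.
−0.08·log₂(0.08) = 0.2915
−0.60·log₂(0.60) = 0.4422
−0.19·log₂(0.19) = 0.4552
−0.13·log₂(0.13) = 0.3826
Sum ≈ 1.5716 → 1.5716 bits.

1.5716 bits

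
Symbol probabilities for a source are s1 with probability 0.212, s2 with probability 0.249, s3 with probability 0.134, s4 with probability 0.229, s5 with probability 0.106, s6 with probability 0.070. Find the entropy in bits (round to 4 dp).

H = −Σ pᵢ log₂ pᵢ.
−0.212·log₂(0.212) = 0.4744
−0.249·log₂(0.249) = 0.4994
−0.134·log₂(0.134) = 0.3886
−0.229·log₂(0.229) = 0.4870
−0.106·log₂(0.106) = 0.3432
−0.070·log₂(0.070) = 0.2686
Sum ≈ 2.4612 → 2.4612 bits.

2.4612 bits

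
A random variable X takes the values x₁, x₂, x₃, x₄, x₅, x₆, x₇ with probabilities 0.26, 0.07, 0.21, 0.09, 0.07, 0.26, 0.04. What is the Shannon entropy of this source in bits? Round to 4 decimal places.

2.5189 bits

H = −Σ pᵢ log₂ pᵢ.
−0.26·log₂(0.26) = 0.5053
−0.07·log₂(0.07) = 0.2686
−0.21·log₂(0.21) = 0.4728
−0.09·log₂(0.09) = 0.3127
−0.07·log₂(0.07) = 0.2686
−0.26·log₂(0.26) = 0.5053
−0.04·log₂(0.04) = 0.1858
Sum ≈ 2.5189 → 2.5189 bits.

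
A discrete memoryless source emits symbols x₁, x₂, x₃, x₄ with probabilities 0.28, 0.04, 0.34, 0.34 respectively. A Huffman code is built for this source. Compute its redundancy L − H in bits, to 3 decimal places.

0.222 bits

Entropy H = −Σ p log₂ p ≈ 1.7583 bits.
Huffman merges: 1/25+7/25→8/25; 8/25+17/50→33/50; 17/50+33/50→1. L = 99/50 ≈ 1.9800.
L − H = 1.9800 − 1.7583 = 0.222 bits.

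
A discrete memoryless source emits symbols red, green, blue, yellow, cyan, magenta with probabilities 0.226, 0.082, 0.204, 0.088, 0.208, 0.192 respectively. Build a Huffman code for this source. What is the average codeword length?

Repeatedly combine the two least-probable nodes; the expected code length is the sum of the merged weights.
merge 41/500 + 11/125 → 17/100
merge 17/100 + 24/125 → 181/500
merge 51/250 + 26/125 → 103/250
merge 113/500 + 181/500 → 147/250
merge 103/250 + 147/250 → 1
L = 17/100 + 181/500 + 103/250 + 147/250 + 1 = 633/250 = 2.532 bits/symbol.

2.532 bits/symbol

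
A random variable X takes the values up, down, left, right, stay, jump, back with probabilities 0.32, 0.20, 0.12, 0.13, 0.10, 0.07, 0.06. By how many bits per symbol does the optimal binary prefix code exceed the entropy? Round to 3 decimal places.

Entropy H = −Σ p log₂ p ≈ 2.5844 bits.
Huffman merges: 3/50+7/100→13/100; 1/10+3/25→11/50; 13/100+13/100→13/50; 1/5+11/50→21/50; 13/50+8/25→29/50; 21/50+29/50→1. L = 261/100 ≈ 2.6100.
L − H = 2.6100 − 2.5844 = 0.026 bits.

0.026 bits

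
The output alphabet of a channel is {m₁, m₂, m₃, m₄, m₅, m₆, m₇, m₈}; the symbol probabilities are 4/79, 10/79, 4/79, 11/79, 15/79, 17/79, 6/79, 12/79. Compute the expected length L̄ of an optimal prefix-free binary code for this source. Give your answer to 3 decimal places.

Repeatedly combine the two least-probable nodes; the expected code length is the sum of the merged weights.
merge 4/79 + 4/79 → 8/79
merge 6/79 + 8/79 → 14/79
merge 10/79 + 11/79 → 21/79
merge 12/79 + 14/79 → 26/79
merge 15/79 + 17/79 → 32/79
merge 21/79 + 26/79 → 47/79
merge 32/79 + 47/79 → 1
L = 8/79 + 14/79 + 21/79 + 26/79 + 32/79 + 47/79 + 1 = 227/79 ≈ 2.873 bits/symbol.

2.873 bits/symbol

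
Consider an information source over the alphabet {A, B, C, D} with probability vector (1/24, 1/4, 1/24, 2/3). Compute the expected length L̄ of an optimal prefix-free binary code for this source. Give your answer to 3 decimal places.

1.417 bits/symbol

Repeatedly combine the two least-probable nodes; the expected code length is the sum of the merged weights.
merge 1/24 + 1/24 → 1/12
merge 1/12 + 1/4 → 1/3
merge 1/3 + 2/3 → 1
L = 1/12 + 1/3 + 1 = 17/12 ≈ 1.417 bits/symbol.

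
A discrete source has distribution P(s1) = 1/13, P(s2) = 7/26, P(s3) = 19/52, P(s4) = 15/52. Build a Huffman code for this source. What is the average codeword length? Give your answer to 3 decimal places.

1.981 bits/symbol

Repeatedly combine the two least-probable nodes; the expected code length is the sum of the merged weights.
merge 1/13 + 7/26 → 9/26
merge 15/52 + 9/26 → 33/52
merge 19/52 + 33/52 → 1
L = 9/26 + 33/52 + 1 = 103/52 ≈ 1.981 bits/symbol.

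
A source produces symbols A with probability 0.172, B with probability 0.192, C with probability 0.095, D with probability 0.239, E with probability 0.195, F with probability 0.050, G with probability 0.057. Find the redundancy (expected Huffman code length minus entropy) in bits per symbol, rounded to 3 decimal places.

0.051 bits

Entropy H = −Σ p log₂ p ≈ 2.6216 bits.
Huffman merges: 1/20+57/1000→107/1000; 19/200+107/1000→101/500; 43/250+24/125→91/250; 39/200+101/500→397/1000; 239/1000+91/250→603/1000; 397/1000+603/1000→1. L = 2673/1000 ≈ 2.6730.
L − H = 2.6730 − 2.6216 = 0.051 bits.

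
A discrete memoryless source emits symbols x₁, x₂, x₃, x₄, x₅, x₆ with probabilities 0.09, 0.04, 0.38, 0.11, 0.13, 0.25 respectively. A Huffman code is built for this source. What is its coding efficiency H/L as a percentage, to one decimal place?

Entropy H = −Σ p log₂ p ≈ 2.2618 bits.
Huffman merges: 1/25+9/100→13/100; 11/100+13/100→6/25; 13/100+6/25→37/100; 1/4+37/100→31/50; 19/50+31/50→1. L = 59/25 ≈ 2.3600.
Efficiency = H/L = 2.2618/2.3600 = 95.8%.

95.8%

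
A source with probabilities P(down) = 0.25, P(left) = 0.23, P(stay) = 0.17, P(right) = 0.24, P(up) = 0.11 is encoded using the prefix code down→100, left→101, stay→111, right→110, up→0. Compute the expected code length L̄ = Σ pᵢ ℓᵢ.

L̄ = Σ pᵢ·ℓᵢ = 0.25·3 + 0.23·3 + 0.17·3 + 0.24·3 + 0.11·1 = 2.78 bits/symbol.

2.78 bits/symbol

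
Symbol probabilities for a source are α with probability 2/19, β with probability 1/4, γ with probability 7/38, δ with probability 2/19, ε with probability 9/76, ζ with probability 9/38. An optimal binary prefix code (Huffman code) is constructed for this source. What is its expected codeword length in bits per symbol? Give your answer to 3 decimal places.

2.513 bits/symbol

Repeatedly combine the two least-probable nodes; the expected code length is the sum of the merged weights.
merge 2/19 + 2/19 → 4/19
merge 9/76 + 7/38 → 23/76
merge 4/19 + 9/38 → 17/38
merge 1/4 + 23/76 → 21/38
merge 17/38 + 21/38 → 1
L = 4/19 + 23/76 + 17/38 + 21/38 + 1 = 191/76 ≈ 2.513 bits/symbol.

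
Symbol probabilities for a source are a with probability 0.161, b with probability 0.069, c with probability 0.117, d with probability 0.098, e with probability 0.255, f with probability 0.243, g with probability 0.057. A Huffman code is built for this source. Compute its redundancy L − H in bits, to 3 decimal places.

0.013 bits

Entropy H = −Σ p log₂ p ≈ 2.6152 bits.
Huffman merges: 57/1000+69/1000→63/500; 49/500+117/1000→43/200; 63/500+161/1000→287/1000; 43/200+243/1000→229/500; 51/200+287/1000→271/500; 229/500+271/500→1. L = 657/250 ≈ 2.6280.
L − H = 2.6280 − 2.6152 = 0.013 bits.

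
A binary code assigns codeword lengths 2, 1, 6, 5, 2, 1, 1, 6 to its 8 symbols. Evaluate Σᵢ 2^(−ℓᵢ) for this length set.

2.0625

With common denominator 2^6 = 64: Σ 2^(−ℓᵢ) = 16/64 + 32/64 + 1/64 + 2/64 + 16/64 + 32/64 + 32/64 + 1/64 = 132/64 = 2.0625.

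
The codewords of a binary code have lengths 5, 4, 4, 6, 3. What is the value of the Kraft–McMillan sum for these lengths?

0.296875

With common denominator 2^6 = 64: Σ 2^(−ℓᵢ) = 2/64 + 4/64 + 4/64 + 1/64 + 8/64 = 19/64 = 0.296875.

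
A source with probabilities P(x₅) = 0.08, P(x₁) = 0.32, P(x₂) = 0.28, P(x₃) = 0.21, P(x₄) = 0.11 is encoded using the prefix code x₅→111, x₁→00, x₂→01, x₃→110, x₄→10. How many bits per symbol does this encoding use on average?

2.29 bits/symbol

L̄ = Σ pᵢ·ℓᵢ = 0.08·3 + 0.32·2 + 0.28·2 + 0.21·3 + 0.11·2 = 2.29 bits/symbol.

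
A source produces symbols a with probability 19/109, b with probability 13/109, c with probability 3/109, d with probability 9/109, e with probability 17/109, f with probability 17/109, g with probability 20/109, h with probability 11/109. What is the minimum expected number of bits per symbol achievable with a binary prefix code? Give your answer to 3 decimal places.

Repeatedly combine the two least-probable nodes; the expected code length is the sum of the merged weights.
merge 3/109 + 9/109 → 12/109
merge 11/109 + 12/109 → 23/109
merge 13/109 + 17/109 → 30/109
merge 17/109 + 19/109 → 36/109
merge 20/109 + 23/109 → 43/109
merge 30/109 + 36/109 → 66/109
merge 43/109 + 66/109 → 1
L = 12/109 + 23/109 + 30/109 + 36/109 + 43/109 + 66/109 + 1 = 319/109 ≈ 2.927 bits/symbol.

2.927 bits/symbol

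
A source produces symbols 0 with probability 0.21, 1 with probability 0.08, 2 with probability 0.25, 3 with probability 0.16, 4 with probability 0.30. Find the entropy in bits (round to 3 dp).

2.208 bits

H = −Σ pᵢ log₂ pᵢ.
−0.21·log₂(0.21) = 0.4728
−0.08·log₂(0.08) = 0.2915
−0.25·log₂(0.25) = 0.5000
−0.16·log₂(0.16) = 0.4230
−0.30·log₂(0.30) = 0.5211
Sum ≈ 2.2084 → 2.208 bits.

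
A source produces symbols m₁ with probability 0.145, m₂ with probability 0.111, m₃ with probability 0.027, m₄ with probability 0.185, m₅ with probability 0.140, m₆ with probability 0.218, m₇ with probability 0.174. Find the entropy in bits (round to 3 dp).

H = −Σ pᵢ log₂ pᵢ.
−0.145·log₂(0.145) = 0.4040
−0.111·log₂(0.111) = 0.3520
−0.027·log₂(0.027) = 0.1407
−0.185·log₂(0.185) = 0.4504
−0.140·log₂(0.140) = 0.3971
−0.218·log₂(0.218) = 0.4791
−0.174·log₂(0.174) = 0.4390
Sum ≈ 2.6622 → 2.662 bits.

2.662 bits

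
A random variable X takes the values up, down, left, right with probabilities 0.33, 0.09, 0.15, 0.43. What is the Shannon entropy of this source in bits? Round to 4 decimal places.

1.7746 bits

H = −Σ pᵢ log₂ pᵢ.
−0.33·log₂(0.33) = 0.5278
−0.09·log₂(0.09) = 0.3127
−0.15·log₂(0.15) = 0.4105
−0.43·log₂(0.43) = 0.5236
Sum ≈ 1.7746 → 1.7746 bits.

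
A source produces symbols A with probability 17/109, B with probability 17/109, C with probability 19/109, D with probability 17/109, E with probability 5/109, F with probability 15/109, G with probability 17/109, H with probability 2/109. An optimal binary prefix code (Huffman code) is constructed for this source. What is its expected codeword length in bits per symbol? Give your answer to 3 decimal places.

2.890 bits/symbol

Repeatedly combine the two least-probable nodes; the expected code length is the sum of the merged weights.
merge 2/109 + 5/109 → 7/109
merge 7/109 + 15/109 → 22/109
merge 17/109 + 17/109 → 34/109
merge 17/109 + 17/109 → 34/109
merge 19/109 + 22/109 → 41/109
merge 34/109 + 34/109 → 68/109
merge 41/109 + 68/109 → 1
L = 7/109 + 22/109 + 34/109 + 34/109 + 41/109 + 68/109 + 1 = 315/109 ≈ 2.890 bits/symbol.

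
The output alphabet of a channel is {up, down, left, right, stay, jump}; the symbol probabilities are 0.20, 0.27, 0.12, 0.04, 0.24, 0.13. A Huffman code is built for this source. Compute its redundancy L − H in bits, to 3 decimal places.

0.046 bits

Entropy H = −Σ p log₂ p ≈ 2.4040 bits.
Huffman merges: 1/25+3/25→4/25; 13/100+4/25→29/100; 1/5+6/25→11/25; 27/100+29/100→14/25; 11/25+14/25→1. L = 49/20 ≈ 2.4500.
L − H = 2.4500 − 2.4040 = 0.046 bits.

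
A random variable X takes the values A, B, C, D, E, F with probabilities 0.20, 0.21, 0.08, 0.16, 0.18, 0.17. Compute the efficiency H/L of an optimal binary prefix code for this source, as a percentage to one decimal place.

Entropy H = −Σ p log₂ p ≈ 2.5316 bits.
Huffman merges: 2/25+4/25→6/25; 17/100+9/50→7/20; 1/5+21/100→41/100; 6/25+7/20→59/100; 41/100+59/100→1. L = 259/100 ≈ 2.5900.
Efficiency = H/L = 2.5316/2.5900 = 97.7%.

97.7%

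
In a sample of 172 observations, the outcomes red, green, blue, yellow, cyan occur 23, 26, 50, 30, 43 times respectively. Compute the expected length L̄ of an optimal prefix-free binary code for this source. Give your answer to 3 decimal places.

Probabilities are the counts divided by 172.
Repeatedly combine the two least-probable nodes; the expected code length is the sum of the merged weights.
merge 23/172 + 13/86 → 49/172
merge 15/86 + 1/4 → 73/172
merge 49/172 + 25/86 → 99/172
merge 73/172 + 99/172 → 1
L = 49/172 + 73/172 + 99/172 + 1 = 393/172 ≈ 2.285 bits/symbol.

2.285 bits/symbol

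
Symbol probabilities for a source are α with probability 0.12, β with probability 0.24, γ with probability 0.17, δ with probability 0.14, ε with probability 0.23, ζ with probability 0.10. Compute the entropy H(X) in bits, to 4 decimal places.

2.5128 bits

H = −Σ pᵢ log₂ pᵢ.
−0.12·log₂(0.12) = 0.3671
−0.24·log₂(0.24) = 0.4941
−0.17·log₂(0.17) = 0.4346
−0.14·log₂(0.14) = 0.3971
−0.23·log₂(0.23) = 0.4877
−0.10·log₂(0.10) = 0.3322
Sum ≈ 2.5128 → 2.5128 bits.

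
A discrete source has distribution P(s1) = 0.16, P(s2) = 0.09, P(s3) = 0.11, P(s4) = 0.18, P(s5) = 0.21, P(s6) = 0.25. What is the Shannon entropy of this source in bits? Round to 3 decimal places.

2.504 bits

H = −Σ pᵢ log₂ pᵢ.
−0.16·log₂(0.16) = 0.4230
−0.09·log₂(0.09) = 0.3127
−0.11·log₂(0.11) = 0.3503
−0.18·log₂(0.18) = 0.4453
−0.21·log₂(0.21) = 0.4728
−0.25·log₂(0.25) = 0.5000
Sum ≈ 2.5041 → 2.504 bits.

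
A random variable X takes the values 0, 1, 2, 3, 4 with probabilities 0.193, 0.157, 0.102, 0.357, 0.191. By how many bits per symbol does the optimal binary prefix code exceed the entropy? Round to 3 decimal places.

Entropy H = −Σ p log₂ p ≈ 2.2000 bits.
Huffman merges: 51/500+157/1000→259/1000; 191/1000+193/1000→48/125; 259/1000+357/1000→77/125; 48/125+77/125→1. L = 2259/1000 ≈ 2.2590.
L − H = 2.2590 − 2.2000 = 0.059 bits.

0.059 bits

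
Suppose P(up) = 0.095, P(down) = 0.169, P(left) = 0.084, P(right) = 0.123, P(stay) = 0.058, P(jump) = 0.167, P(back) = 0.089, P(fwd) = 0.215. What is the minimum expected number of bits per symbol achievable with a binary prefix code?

2.927 bits/symbol

Repeatedly combine the two least-probable nodes; the expected code length is the sum of the merged weights.
merge 29/500 + 21/250 → 71/500
merge 89/1000 + 19/200 → 23/125
merge 123/1000 + 71/500 → 53/200
merge 167/1000 + 169/1000 → 42/125
merge 23/125 + 43/200 → 399/1000
merge 53/200 + 42/125 → 601/1000
merge 399/1000 + 601/1000 → 1
L = 71/500 + 23/125 + 53/200 + 42/125 + 399/1000 + 601/1000 + 1 = 2927/1000 = 2.927 bits/symbol.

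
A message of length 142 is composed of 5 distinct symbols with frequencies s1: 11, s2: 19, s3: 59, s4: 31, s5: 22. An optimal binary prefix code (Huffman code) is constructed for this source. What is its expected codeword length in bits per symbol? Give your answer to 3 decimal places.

2.162 bits/symbol

Probabilities are the counts divided by 142.
Repeatedly combine the two least-probable nodes; the expected code length is the sum of the merged weights.
merge 11/142 + 19/142 → 15/71
merge 11/71 + 15/71 → 26/71
merge 31/142 + 26/71 → 83/142
merge 59/142 + 83/142 → 1
L = 15/71 + 26/71 + 83/142 + 1 = 307/142 ≈ 2.162 bits/symbol.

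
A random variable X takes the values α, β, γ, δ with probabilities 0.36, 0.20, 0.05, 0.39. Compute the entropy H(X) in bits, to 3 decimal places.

H = −Σ pᵢ log₂ pᵢ.
−0.36·log₂(0.36) = 0.5306
−0.20·log₂(0.20) = 0.4644
−0.05·log₂(0.05) = 0.2161
−0.39·log₂(0.39) = 0.5298
Sum ≈ 1.7409 → 1.741 bits.

1.741 bits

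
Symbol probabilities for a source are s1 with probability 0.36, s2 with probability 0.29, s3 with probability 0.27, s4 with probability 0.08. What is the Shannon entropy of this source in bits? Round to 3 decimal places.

1.850 bits

H = −Σ pᵢ log₂ pᵢ.
−0.36·log₂(0.36) = 0.5306
−0.29·log₂(0.29) = 0.5179
−0.27·log₂(0.27) = 0.5100
−0.08·log₂(0.08) = 0.2915
Sum ≈ 1.8500 → 1.850 bits.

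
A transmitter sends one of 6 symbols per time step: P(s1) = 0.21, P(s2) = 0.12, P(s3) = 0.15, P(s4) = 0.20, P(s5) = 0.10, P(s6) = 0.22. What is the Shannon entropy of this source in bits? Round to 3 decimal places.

2.528 bits

H = −Σ pᵢ log₂ pᵢ.
−0.21·log₂(0.21) = 0.4728
−0.12·log₂(0.12) = 0.3671
−0.15·log₂(0.15) = 0.4105
−0.20·log₂(0.20) = 0.4644
−0.10·log₂(0.10) = 0.3322
−0.22·log₂(0.22) = 0.4806
Sum ≈ 2.5276 → 2.528 bits.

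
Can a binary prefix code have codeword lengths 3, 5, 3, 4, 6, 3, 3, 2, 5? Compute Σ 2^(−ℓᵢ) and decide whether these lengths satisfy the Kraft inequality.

With common denominator 2^6 = 64: Σ 2^(−ℓᵢ) = 8/64 + 2/64 + 8/64 + 4/64 + 1/64 + 8/64 + 8/64 + 16/64 + 2/64 = 57/64 = 0.890625.
Kraft's inequality requires Σ ≤ 1; here Σ = 0.890625 ≤ 1, so such a prefix code exists.

0.890625; yes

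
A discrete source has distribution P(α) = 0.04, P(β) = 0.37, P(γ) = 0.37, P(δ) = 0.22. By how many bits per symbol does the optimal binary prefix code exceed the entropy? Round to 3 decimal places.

Entropy H = −Σ p log₂ p ≈ 1.7278 bits.
Huffman merges: 1/25+11/50→13/50; 13/50+37/100→63/100; 37/100+63/100→1. L = 189/100 ≈ 1.8900.
L − H = 1.8900 − 1.7278 = 0.162 bits.

0.162 bits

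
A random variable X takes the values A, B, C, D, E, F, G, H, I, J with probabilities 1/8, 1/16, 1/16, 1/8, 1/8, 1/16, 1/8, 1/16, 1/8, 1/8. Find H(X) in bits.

3.25 bits

Each probability is a power of 1/2, so log₂(1/p) is an integer.
H = Σ p·log₂(1/p) = 1/8·3 + 1/16·4 + 1/16·4 + 1/8·3 + 1/8·3 + 1/16·4 + 1/8·3 + 1/16·4 + 1/8·3 + 1/8·3 = 3.25 bits.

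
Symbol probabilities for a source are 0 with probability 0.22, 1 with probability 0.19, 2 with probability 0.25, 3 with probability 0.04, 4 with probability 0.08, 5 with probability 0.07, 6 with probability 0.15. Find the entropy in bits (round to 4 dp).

2.5922 bits

H = −Σ pᵢ log₂ pᵢ.
−0.22·log₂(0.22) = 0.4806
−0.19·log₂(0.19) = 0.4552
−0.25·log₂(0.25) = 0.5000
−0.04·log₂(0.04) = 0.1858
−0.08·log₂(0.08) = 0.2915
−0.07·log₂(0.07) = 0.2686
−0.15·log₂(0.15) = 0.4105
Sum ≈ 2.5922 → 2.5922 bits.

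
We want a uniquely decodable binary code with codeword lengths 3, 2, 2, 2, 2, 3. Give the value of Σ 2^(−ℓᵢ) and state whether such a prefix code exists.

With common denominator 2^3 = 8: Σ 2^(−ℓᵢ) = 1/8 + 2/8 + 2/8 + 2/8 + 2/8 + 1/8 = 10/8 = 1.25.
Kraft's inequality requires Σ ≤ 1; here Σ = 1.25 > 1, so no such prefix code exists.

1.25; no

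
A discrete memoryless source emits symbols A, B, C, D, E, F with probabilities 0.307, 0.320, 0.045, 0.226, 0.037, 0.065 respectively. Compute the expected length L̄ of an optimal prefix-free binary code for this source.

Repeatedly combine the two least-probable nodes; the expected code length is the sum of the merged weights.
merge 37/1000 + 9/200 → 41/500
merge 13/200 + 41/500 → 147/1000
merge 147/1000 + 113/500 → 373/1000
merge 307/1000 + 8/25 → 627/1000
merge 373/1000 + 627/1000 → 1
L = 41/500 + 147/1000 + 373/1000 + 627/1000 + 1 = 2229/1000 = 2.229 bits/symbol.

2.229 bits/symbol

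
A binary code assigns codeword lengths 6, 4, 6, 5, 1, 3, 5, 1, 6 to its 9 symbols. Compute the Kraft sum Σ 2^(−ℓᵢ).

1.296875

With common denominator 2^6 = 64: Σ 2^(−ℓᵢ) = 1/64 + 4/64 + 1/64 + 2/64 + 32/64 + 8/64 + 2/64 + 32/64 + 1/64 = 83/64 = 1.296875.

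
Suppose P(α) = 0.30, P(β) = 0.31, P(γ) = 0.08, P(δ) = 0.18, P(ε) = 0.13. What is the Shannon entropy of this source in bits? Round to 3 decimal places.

2.164 bits

H = −Σ pᵢ log₂ pᵢ.
−0.30·log₂(0.30) = 0.5211
−0.31·log₂(0.31) = 0.5238
−0.08·log₂(0.08) = 0.2915
−0.18·log₂(0.18) = 0.4453
−0.13·log₂(0.13) = 0.3826
Sum ≈ 2.1643 → 2.164 bits.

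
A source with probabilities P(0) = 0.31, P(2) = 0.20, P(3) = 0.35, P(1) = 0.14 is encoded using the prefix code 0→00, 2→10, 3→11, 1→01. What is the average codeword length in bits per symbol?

2 bits/symbol

L̄ = Σ pᵢ·ℓᵢ = 0.31·2 + 0.20·2 + 0.35·2 + 0.14·2 = 2 bits/symbol.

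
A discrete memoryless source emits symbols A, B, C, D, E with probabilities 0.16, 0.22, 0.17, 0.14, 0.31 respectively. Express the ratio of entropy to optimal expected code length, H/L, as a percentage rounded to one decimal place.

Entropy H = −Σ p log₂ p ≈ 2.2591 bits.
Huffman merges: 7/50+4/25→3/10; 17/100+11/50→39/100; 3/10+31/100→61/100; 39/100+61/100→1. L = 23/10 ≈ 2.3000.
Efficiency = H/L = 2.2591/2.3000 = 98.2%.

98.2%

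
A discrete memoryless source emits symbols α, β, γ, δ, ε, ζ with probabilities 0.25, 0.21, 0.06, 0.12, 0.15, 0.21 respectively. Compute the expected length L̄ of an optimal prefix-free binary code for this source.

2.51 bits/symbol

Repeatedly combine the two least-probable nodes; the expected code length is the sum of the merged weights.
merge 3/50 + 3/25 → 9/50
merge 3/20 + 9/50 → 33/100
merge 21/100 + 21/100 → 21/50
merge 1/4 + 33/100 → 29/50
merge 21/50 + 29/50 → 1
L = 9/50 + 33/100 + 21/50 + 29/50 + 1 = 251/100 = 2.51 bits/symbol.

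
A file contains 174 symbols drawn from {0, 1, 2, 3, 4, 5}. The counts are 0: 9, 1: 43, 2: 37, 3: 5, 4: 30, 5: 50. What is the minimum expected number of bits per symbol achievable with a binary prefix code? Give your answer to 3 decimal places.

Probabilities are the counts divided by 174.
Repeatedly combine the two least-probable nodes; the expected code length is the sum of the merged weights.
merge 5/174 + 3/58 → 7/87
merge 7/87 + 5/29 → 22/87
merge 37/174 + 43/174 → 40/87
merge 22/87 + 25/87 → 47/87
merge 40/87 + 47/87 → 1
L = 7/87 + 22/87 + 40/87 + 47/87 + 1 = 7/3 ≈ 2.333 bits/symbol.

2.333 bits/symbol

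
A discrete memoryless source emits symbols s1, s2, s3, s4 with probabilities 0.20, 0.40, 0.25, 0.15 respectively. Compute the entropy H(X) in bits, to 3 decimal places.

1.904 bits

H = −Σ pᵢ log₂ pᵢ.
−0.20·log₂(0.20) = 0.4644
−0.40·log₂(0.40) = 0.5288
−0.25·log₂(0.25) = 0.5000
−0.15·log₂(0.15) = 0.4105
Sum ≈ 1.9037 → 1.904 bits.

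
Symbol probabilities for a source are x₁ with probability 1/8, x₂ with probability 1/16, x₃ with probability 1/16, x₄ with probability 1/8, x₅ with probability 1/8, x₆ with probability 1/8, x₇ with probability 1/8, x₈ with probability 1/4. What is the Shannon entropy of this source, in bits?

Each probability is a power of 1/2, so log₂(1/p) is an integer.
H = Σ p·log₂(1/p) = 1/8·3 + 1/16·4 + 1/16·4 + 1/8·3 + 1/8·3 + 1/8·3 + 1/8·3 + 1/4·2 = 2.875 bits.

2.875 bits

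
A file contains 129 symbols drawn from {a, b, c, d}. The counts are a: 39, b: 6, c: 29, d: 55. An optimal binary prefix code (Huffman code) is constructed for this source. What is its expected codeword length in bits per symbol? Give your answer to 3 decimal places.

Probabilities are the counts divided by 129.
Repeatedly combine the two least-probable nodes; the expected code length is the sum of the merged weights.
merge 2/43 + 29/129 → 35/129
merge 35/129 + 13/43 → 74/129
merge 55/129 + 74/129 → 1
L = 35/129 + 74/129 + 1 = 238/129 ≈ 1.845 bits/symbol.

1.845 bits/symbol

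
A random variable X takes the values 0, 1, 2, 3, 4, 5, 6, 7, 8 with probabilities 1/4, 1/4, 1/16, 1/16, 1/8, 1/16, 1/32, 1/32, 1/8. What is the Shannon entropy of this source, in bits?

2.8125 bits

Each probability is a power of 1/2, so log₂(1/p) is an integer.
H = Σ p·log₂(1/p) = 1/4·2 + 1/4·2 + 1/16·4 + 1/16·4 + 1/8·3 + 1/16·4 + 1/32·5 + 1/32·5 + 1/8·3 = 2.8125 bits.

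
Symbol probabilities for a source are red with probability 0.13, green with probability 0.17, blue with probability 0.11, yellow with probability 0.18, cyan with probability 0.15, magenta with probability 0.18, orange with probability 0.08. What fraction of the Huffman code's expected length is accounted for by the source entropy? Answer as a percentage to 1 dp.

97.9%

Entropy H = −Σ p log₂ p ≈ 2.7602 bits.
Huffman merges: 2/25+11/100→19/100; 13/100+3/20→7/25; 17/100+9/50→7/20; 9/50+19/100→37/100; 7/25+7/20→63/100; 37/100+63/100→1. L = 141/50 ≈ 2.8200.
Efficiency = H/L = 2.7602/2.8200 = 97.9%.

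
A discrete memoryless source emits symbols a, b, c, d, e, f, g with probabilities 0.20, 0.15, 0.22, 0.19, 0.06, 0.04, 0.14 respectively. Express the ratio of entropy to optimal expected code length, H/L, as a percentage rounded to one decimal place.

98.4%

Entropy H = −Σ p log₂ p ≈ 2.6371 bits.
Huffman merges: 1/25+3/50→1/10; 1/10+7/50→6/25; 3/20+19/100→17/50; 1/5+11/50→21/50; 6/25+17/50→29/50; 21/50+29/50→1. L = 67/25 ≈ 2.6800.
Efficiency = H/L = 2.6371/2.6800 = 98.4%.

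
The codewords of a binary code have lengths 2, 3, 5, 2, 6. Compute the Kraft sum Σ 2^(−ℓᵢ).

0.671875

With common denominator 2^6 = 64: Σ 2^(−ℓᵢ) = 16/64 + 8/64 + 2/64 + 16/64 + 1/64 = 43/64 = 0.671875.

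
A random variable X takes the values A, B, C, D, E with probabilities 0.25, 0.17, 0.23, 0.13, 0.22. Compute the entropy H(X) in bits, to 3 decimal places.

2.285 bits

H = −Σ pᵢ log₂ pᵢ.
−0.25·log₂(0.25) = 0.5000
−0.17·log₂(0.17) = 0.4346
−0.23·log₂(0.23) = 0.4877
−0.13·log₂(0.13) = 0.3826
−0.22·log₂(0.22) = 0.4806
Sum ≈ 2.2855 → 2.285 bits.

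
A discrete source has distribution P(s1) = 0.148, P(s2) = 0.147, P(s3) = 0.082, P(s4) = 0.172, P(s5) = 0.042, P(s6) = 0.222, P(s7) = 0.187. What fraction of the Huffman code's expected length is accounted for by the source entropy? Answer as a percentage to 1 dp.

Entropy H = −Σ p log₂ p ≈ 2.6737 bits.
Huffman merges: 21/500+41/500→31/250; 31/250+147/1000→271/1000; 37/250+43/250→8/25; 187/1000+111/500→409/1000; 271/1000+8/25→591/1000; 409/1000+591/1000→1. L = 543/200 ≈ 2.7150.
Efficiency = H/L = 2.6737/2.7150 = 98.5%.

98.5%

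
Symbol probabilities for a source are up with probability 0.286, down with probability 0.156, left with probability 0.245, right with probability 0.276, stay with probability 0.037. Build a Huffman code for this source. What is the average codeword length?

2.193 bits/symbol

Repeatedly combine the two least-probable nodes; the expected code length is the sum of the merged weights.
merge 37/1000 + 39/250 → 193/1000
merge 193/1000 + 49/200 → 219/500
merge 69/250 + 143/500 → 281/500
merge 219/500 + 281/500 → 1
L = 193/1000 + 219/500 + 281/500 + 1 = 2193/1000 = 2.193 bits/symbol.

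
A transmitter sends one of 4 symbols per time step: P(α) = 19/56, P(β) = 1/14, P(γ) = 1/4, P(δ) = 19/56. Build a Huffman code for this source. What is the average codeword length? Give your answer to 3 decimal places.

1.982 bits/symbol

Repeatedly combine the two least-probable nodes; the expected code length is the sum of the merged weights.
merge 1/14 + 1/4 → 9/28
merge 9/28 + 19/56 → 37/56
merge 19/56 + 37/56 → 1
L = 9/28 + 37/56 + 1 = 111/56 ≈ 1.982 bits/symbol.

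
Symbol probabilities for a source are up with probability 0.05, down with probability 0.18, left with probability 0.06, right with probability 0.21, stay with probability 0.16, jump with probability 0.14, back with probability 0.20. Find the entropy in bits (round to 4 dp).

H = −Σ pᵢ log₂ pᵢ.
−0.05·log₂(0.05) = 0.2161
−0.18·log₂(0.18) = 0.4453
−0.06·log₂(0.06) = 0.2435
−0.21·log₂(0.21) = 0.4728
−0.16·log₂(0.16) = 0.4230
−0.14·log₂(0.14) = 0.3971
−0.20·log₂(0.20) = 0.4644
Sum ≈ 2.6623 → 2.6623 bits.

2.6623 bits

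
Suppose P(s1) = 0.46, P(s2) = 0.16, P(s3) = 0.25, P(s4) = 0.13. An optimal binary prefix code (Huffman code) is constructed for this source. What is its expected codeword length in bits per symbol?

Repeatedly combine the two least-probable nodes; the expected code length is the sum of the merged weights.
merge 13/100 + 4/25 → 29/100
merge 1/4 + 29/100 → 27/50
merge 23/50 + 27/50 → 1
L = 29/100 + 27/50 + 1 = 183/100 = 1.83 bits/symbol.

1.83 bits/symbol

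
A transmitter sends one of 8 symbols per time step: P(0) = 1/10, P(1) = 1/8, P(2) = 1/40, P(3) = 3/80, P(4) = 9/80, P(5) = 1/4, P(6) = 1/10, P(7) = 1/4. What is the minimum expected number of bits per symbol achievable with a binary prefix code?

Repeatedly combine the two least-probable nodes; the expected code length is the sum of the merged weights.
merge 1/40 + 3/80 → 1/16
merge 1/16 + 1/10 → 13/80
merge 1/10 + 9/80 → 17/80
merge 1/8 + 13/80 → 23/80
merge 17/80 + 1/4 → 37/80
merge 1/4 + 23/80 → 43/80
merge 37/80 + 43/80 → 1
L = 1/16 + 13/80 + 17/80 + 23/80 + 37/80 + 43/80 + 1 = 109/40 = 2.725 bits/symbol.

2.725 bits/symbol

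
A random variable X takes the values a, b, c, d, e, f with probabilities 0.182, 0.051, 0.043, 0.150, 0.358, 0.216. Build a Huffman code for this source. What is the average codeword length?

2.338 bits/symbol

Repeatedly combine the two least-probable nodes; the expected code length is the sum of the merged weights.
merge 43/1000 + 51/1000 → 47/500
merge 47/500 + 3/20 → 61/250
merge 91/500 + 27/125 → 199/500
merge 61/250 + 179/500 → 301/500
merge 199/500 + 301/500 → 1
L = 47/500 + 61/250 + 199/500 + 301/500 + 1 = 1169/500 = 2.338 bits/symbol.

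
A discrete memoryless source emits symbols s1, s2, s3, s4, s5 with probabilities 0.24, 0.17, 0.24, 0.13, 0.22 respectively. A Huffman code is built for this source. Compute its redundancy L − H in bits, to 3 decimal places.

Entropy H = −Σ p log₂ p ≈ 2.2861 bits.
Huffman merges: 13/100+17/100→3/10; 11/50+6/25→23/50; 6/25+3/10→27/50; 23/50+27/50→1. L = 23/10 ≈ 2.3000.
L − H = 2.3000 − 2.2861 = 0.014 bits.

0.014 bits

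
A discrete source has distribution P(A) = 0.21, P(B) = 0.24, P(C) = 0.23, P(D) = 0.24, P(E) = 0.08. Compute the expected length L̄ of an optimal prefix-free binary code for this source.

2.29 bits/symbol

Repeatedly combine the two least-probable nodes; the expected code length is the sum of the merged weights.
merge 2/25 + 21/100 → 29/100
merge 23/100 + 6/25 → 47/100
merge 6/25 + 29/100 → 53/100
merge 47/100 + 53/100 → 1
L = 29/100 + 47/100 + 53/100 + 1 = 229/100 = 2.29 bits/symbol.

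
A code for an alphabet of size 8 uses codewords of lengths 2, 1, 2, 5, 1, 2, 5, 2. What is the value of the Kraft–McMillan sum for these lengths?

With common denominator 2^5 = 32: Σ 2^(−ℓᵢ) = 8/32 + 16/32 + 8/32 + 1/32 + 16/32 + 8/32 + 1/32 + 8/32 = 66/32 = 2.0625.

2.0625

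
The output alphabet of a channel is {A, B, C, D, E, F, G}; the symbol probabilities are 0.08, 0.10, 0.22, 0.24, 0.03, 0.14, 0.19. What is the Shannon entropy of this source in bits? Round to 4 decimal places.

H = −Σ pᵢ log₂ pᵢ.
−0.08·log₂(0.08) = 0.2915
−0.10·log₂(0.10) = 0.3322
−0.22·log₂(0.22) = 0.4806
−0.24·log₂(0.24) = 0.4941
−0.03·log₂(0.03) = 0.1518
−0.14·log₂(0.14) = 0.3971
−0.19·log₂(0.19) = 0.4552
Sum ≈ 2.6025 → 2.6025 bits.

2.6025 bits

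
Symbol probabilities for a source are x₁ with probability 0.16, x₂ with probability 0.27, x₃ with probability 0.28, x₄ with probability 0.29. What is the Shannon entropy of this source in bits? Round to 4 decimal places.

1.9652 bits

H = −Σ pᵢ log₂ pᵢ.
−0.16·log₂(0.16) = 0.4230
−0.27·log₂(0.27) = 0.5100
−0.28·log₂(0.28) = 0.5142
−0.29·log₂(0.29) = 0.5179
Sum ≈ 1.9652 → 1.9652 bits.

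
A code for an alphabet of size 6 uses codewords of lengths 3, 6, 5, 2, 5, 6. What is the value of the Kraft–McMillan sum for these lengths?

0.46875

With common denominator 2^6 = 64: Σ 2^(−ℓᵢ) = 8/64 + 1/64 + 2/64 + 16/64 + 2/64 + 1/64 = 30/64 = 0.46875.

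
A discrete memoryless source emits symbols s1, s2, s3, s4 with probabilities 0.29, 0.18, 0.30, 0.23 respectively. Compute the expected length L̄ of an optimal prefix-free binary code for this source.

2 bits/symbol

Repeatedly combine the two least-probable nodes; the expected code length is the sum of the merged weights.
merge 9/50 + 23/100 → 41/100
merge 29/100 + 3/10 → 59/100
merge 41/100 + 59/100 → 1
L = 41/100 + 59/100 + 1 = 2 bits/symbol.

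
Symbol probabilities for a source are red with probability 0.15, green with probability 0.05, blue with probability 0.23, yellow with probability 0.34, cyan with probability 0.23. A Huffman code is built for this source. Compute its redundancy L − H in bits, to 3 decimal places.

0.069 bits

Entropy H = −Σ p log₂ p ≈ 2.1312 bits.
Huffman merges: 1/20+3/20→1/5; 1/5+23/100→43/100; 23/100+17/50→57/100; 43/100+57/100→1. L = 11/5 ≈ 2.2000.
L − H = 2.2000 − 2.1312 = 0.069 bits.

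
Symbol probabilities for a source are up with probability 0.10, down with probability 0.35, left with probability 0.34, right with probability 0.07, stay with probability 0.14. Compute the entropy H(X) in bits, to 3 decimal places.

H = −Σ pᵢ log₂ pᵢ.
−0.10·log₂(0.10) = 0.3322
−0.35·log₂(0.35) = 0.5301
−0.34·log₂(0.34) = 0.5292
−0.07·log₂(0.07) = 0.2686
−0.14·log₂(0.14) = 0.3971
Sum ≈ 2.0571 → 2.057 bits.

2.057 bits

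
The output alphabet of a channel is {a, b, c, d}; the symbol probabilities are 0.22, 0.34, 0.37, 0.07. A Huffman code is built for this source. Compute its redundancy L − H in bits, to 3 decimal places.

Entropy H = −Σ p log₂ p ≈ 1.8090 bits.
Huffman merges: 7/100+11/50→29/100; 29/100+17/50→63/100; 37/100+63/100→1. L = 48/25 ≈ 1.9200.
L − H = 1.9200 − 1.8090 = 0.111 bits.

0.111 bits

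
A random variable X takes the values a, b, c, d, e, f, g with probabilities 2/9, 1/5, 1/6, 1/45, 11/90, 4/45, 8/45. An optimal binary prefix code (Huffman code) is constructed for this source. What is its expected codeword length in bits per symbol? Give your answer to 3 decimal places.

2.689 bits/symbol

Repeatedly combine the two least-probable nodes; the expected code length is the sum of the merged weights.
merge 1/45 + 4/45 → 1/9
merge 1/9 + 11/90 → 7/30
merge 1/6 + 8/45 → 31/90
merge 1/5 + 2/9 → 19/45
merge 7/30 + 31/90 → 26/45
merge 19/45 + 26/45 → 1
L = 1/9 + 7/30 + 31/90 + 19/45 + 26/45 + 1 = 121/45 ≈ 2.689 bits/symbol.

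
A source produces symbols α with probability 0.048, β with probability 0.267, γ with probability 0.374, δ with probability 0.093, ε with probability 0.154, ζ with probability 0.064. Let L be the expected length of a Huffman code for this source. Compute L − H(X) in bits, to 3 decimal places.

0.064 bits

Entropy H = −Σ p log₂ p ≈ 2.2377 bits.
Huffman merges: 6/125+8/125→14/125; 93/1000+14/125→41/200; 77/500+41/200→359/1000; 267/1000+359/1000→313/500; 187/500+313/500→1. L = 1151/500 ≈ 2.3020.
L − H = 2.3020 − 2.2377 = 0.064 bits.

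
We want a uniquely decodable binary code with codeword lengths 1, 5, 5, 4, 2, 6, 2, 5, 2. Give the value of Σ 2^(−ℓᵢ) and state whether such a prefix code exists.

With common denominator 2^6 = 64: Σ 2^(−ℓᵢ) = 32/64 + 2/64 + 2/64 + 4/64 + 16/64 + 1/64 + 16/64 + 2/64 + 16/64 = 91/64 = 1.421875.
Kraft's inequality requires Σ ≤ 1; here Σ = 1.421875 > 1, so no such prefix code exists.

1.421875; no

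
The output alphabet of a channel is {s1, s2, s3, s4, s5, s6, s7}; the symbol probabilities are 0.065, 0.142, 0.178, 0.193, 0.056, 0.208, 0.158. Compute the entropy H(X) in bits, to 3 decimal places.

H = −Σ pᵢ log₂ pᵢ.
−0.065·log₂(0.065) = 0.2563
−0.142·log₂(0.142) = 0.3999
−0.178·log₂(0.178) = 0.4432
−0.193·log₂(0.193) = 0.4581
−0.056·log₂(0.056) = 0.2329
−0.208·log₂(0.208) = 0.4712
−0.158·log₂(0.158) = 0.4206
Sum ≈ 2.6821 → 2.682 bits.

2.682 bits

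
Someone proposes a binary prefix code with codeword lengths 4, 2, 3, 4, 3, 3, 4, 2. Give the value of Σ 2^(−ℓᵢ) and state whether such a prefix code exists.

1.0625; no

With common denominator 2^4 = 16: Σ 2^(−ℓᵢ) = 1/16 + 4/16 + 2/16 + 1/16 + 2/16 + 2/16 + 1/16 + 4/16 = 17/16 = 1.0625.
Kraft's inequality requires Σ ≤ 1; here Σ = 1.0625 > 1, so no such prefix code exists.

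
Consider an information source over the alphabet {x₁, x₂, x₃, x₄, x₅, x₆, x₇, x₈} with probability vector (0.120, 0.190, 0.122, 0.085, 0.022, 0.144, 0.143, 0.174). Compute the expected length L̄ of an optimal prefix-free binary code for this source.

Repeatedly combine the two least-probable nodes; the expected code length is the sum of the merged weights.
merge 11/500 + 17/200 → 107/1000
merge 107/1000 + 3/25 → 227/1000
merge 61/500 + 143/1000 → 53/200
merge 18/125 + 87/500 → 159/500
merge 19/100 + 227/1000 → 417/1000
merge 53/200 + 159/500 → 583/1000
merge 417/1000 + 583/1000 → 1
L = 107/1000 + 227/1000 + 53/200 + 159/500 + 417/1000 + 583/1000 + 1 = 2917/1000 = 2.917 bits/symbol.

2.917 bits/symbol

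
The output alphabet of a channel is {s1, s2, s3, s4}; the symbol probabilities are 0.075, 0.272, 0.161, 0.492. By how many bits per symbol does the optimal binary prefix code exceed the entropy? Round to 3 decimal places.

0.025 bits

Entropy H = −Σ p log₂ p ≈ 1.7188 bits.
Huffman merges: 3/40+161/1000→59/250; 59/250+34/125→127/250; 123/250+127/250→1. L = 218/125 ≈ 1.7440.
L − H = 1.7440 − 1.7188 = 0.025 bits.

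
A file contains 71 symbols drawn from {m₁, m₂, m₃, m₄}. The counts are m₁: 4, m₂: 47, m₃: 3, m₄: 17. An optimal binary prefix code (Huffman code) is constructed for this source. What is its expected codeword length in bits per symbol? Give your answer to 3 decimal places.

Probabilities are the counts divided by 71.
Repeatedly combine the two least-probable nodes; the expected code length is the sum of the merged weights.
merge 3/71 + 4/71 → 7/71
merge 7/71 + 17/71 → 24/71
merge 24/71 + 47/71 → 1
L = 7/71 + 24/71 + 1 = 102/71 ≈ 1.437 bits/symbol.

1.437 bits/symbol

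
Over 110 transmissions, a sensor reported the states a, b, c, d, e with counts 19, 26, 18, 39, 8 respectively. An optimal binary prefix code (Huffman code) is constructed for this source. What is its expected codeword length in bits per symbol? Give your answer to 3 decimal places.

2.236 bits/symbol

Probabilities are the counts divided by 110.
Repeatedly combine the two least-probable nodes; the expected code length is the sum of the merged weights.
merge 4/55 + 9/55 → 13/55
merge 19/110 + 13/55 → 9/22
merge 13/55 + 39/110 → 13/22
merge 9/22 + 13/22 → 1
L = 13/55 + 9/22 + 13/22 + 1 = 123/55 ≈ 2.236 bits/symbol.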